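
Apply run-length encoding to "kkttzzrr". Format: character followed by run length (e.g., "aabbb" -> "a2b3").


Input: 'kkttzzrr'
Operation: identify consecutive runs
Runs: 'kk' -> k2, 'tt' -> t2, 'zz' -> z2, 'rr' -> r2
Encoded: k2t2z2r2


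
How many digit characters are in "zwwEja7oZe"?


Input string: 'zwwEja7oZe'
Operation: count digit characters (0-9)
Scan: 'z', 'w', 'w', 'E', 'j', 'a', '7'(digit), 'o', 'Z', 'e'
Digits found: 1
Result: 1


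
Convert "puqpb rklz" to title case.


Input string: 'puqpb rklz'
Operation: capitalize first letter of each word
Word transformations: 'puqpb'->'Puqpb', 'rklz'->'Rklz'
Result: Puqpb Rklz


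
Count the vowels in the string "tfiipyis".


Input string: 'tfiipyis'
Operation: count vowels (a, e, i, o, u)
Scan: s[0]='t', s[1]='f', s[2]='i' (vowel), s[3]='i' (vowel), s[4]='p', s[5]='y', s[6]='i' (vowel), s[7]='s'
Vowels found: 3
Result: 3


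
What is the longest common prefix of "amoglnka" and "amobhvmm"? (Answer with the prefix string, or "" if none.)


String 1: 'amoglnka'
String 2: 'amobhvmm'
Compare position by position:
pos 0: 'a' vs 'a' match
pos 1: 'm' vs 'm' match
pos 2: 'o' vs 'o' match
pos 3: 'g' vs 'b' differ -> stop
Longest common prefix: "amo" (length 3)


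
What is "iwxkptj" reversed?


Input string: 'iwxkptj'
Operation: reverse character order
Original order: 'i' -> 'w' -> 'x' -> 'k' -> 'p' -> 't' -> 'j'
Reversed order: 'j' -> 't' -> 'p' -> 'k' -> 'x' -> 'w' -> 'i'
Result: jtpkxwi


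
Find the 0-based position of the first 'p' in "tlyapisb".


Input string: 'tlyapisb'
Target: 'p'
Scanning left to right: s[0]='t', s[1]='l', s[2]='y', s[3]='a', s[4]='p'
First match at index: 4


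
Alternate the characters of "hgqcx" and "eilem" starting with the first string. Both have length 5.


String 1: 'hgqcx'
String 2: 'eilem'
Operation: alternate characters
Pairs: 'h'+'e', 'g'+'i', 'q'+'l', 'c'+'e', 'x'+'m'
Result: hegiqlcexm


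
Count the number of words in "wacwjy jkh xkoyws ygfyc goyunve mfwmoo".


Input string: 'wacwjy jkh xkoyws ygfyc goyunve mfwmoo'
Operation: split by spaces
Words found: 'wacwjy', 'jkh', 'xkoyws', 'ygfyc', 'goyunve', 'mfwmoo'
Word count: 6


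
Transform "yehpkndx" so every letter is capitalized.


Input string: 'yehpkndx'
Operation: convert each letter to uppercase
Mapping: 'y'->'Y', 'e'->'E', 'h'->'H', 'p'->'P', 'k'->'K', 'n'->'N', 'd'->'D', 'x'->'X'
Result: YEHPKNDX


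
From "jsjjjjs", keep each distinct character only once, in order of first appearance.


Input: 'jsjjjjs'
Operation: keep first occurrence of each character
Scan: s[0]='j' new -> keep; s[1]='s' new -> keep; s[2]='j' seen -> skip; s[3]='j' seen -> skip; s[4]='j' seen -> skip; s[5]='j' seen -> skip; s[6]='s' seen -> skip
Result: js


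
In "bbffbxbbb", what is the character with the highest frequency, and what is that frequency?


Input: 'bbffbxbbb'
Operation: tally each character
Counts: 'b':6, 'f':2, 'x':1
Maximum: 'b' appears 6 times


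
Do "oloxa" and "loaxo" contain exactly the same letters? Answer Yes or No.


String 1: 'oloxa' -> sorted: 'aloox'
String 2: 'loaxo' -> sorted: 'aloox'
Compare sorted forms: 'aloox' == 'aloox'
Anagram: Yes


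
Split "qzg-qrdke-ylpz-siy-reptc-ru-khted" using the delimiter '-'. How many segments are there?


Input string: 'qzg-qrdke-ylpz-siy-reptc-ru-khted'
Delimiter: '-'
Split result: 'qzg', 'qrdke', 'ylpz', 'siy', 'reptc', 'ru', 'khted'
Number of parts: 7


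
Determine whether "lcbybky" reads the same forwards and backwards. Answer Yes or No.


Input string: 'lcbybky'
Reversed: 'ykbybcl'
Compare pairs: s[0]='l' vs s[6]='y' (mismatch), s[1]='c' vs s[5]='k' (mismatch), s[2]='b' vs s[4]='b' (match)
Palindrome: No


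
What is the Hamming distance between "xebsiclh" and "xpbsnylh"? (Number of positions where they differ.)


String 1: 'xebsiclh'
String 2: 'xpbsnylh'
Compare each position: pos 0: 'x'=='x', pos 1: 'e'!='p', pos 2: 'b'=='b', pos 3: 's'=='s', pos 4: 'i'!='n', pos 5: 'c'!='y', pos 6: 'l'=='l', pos 7: 'h'=='h'
Differing positions: 3
Hamming distance: 3


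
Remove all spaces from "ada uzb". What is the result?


Input string: 'ada uzb'
Operation: remove all spaces
Words: 'ada', 'uzb'
Join without spaces: adauzb


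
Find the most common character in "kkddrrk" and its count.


Input: 'kkddrrk'
Operation: tally each character
Counts: 'd':2, 'k':3, 'r':2
Maximum: 'k' appears 3 times


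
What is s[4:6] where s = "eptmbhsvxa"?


Input string: 'eptmbhsvxa'
Operation: slice [4:6]
Extract characters: s[4]='b', s[5]='h'
Result: bh


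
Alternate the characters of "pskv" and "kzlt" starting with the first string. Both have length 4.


String 1: 'pskv'
String 2: 'kzlt'
Operation: alternate characters
Pairs: 'p'+'k', 's'+'z', 'k'+'l', 'v'+'t'
Result: pkszklvt


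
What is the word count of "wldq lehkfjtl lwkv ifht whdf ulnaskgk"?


Input string: 'wldq lehkfjtl lwkv ifht whdf ulnaskgk'
Operation: split by spaces
Words found: 'wldq', 'lehkfjtl', 'lwkv', 'ifht', 'whdf', 'ulnaskgk'
Word count: 6


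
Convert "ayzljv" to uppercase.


Input string: 'ayzljv'
Operation: convert each letter to uppercase
Mapping: 'a'->'A', 'y'->'Y', 'z'->'Z', 'l'->'L', 'j'->'J', 'v'->'V'
Result: AYZLJV


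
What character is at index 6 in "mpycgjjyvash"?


Input string: 'mpycgjjyvash'
Operation: get character at index 6
Index mapping: s[0]='m', s[1]='p', s[2]='y', s[3]='c', s[4]='g', s[5]='j', s[6]='j'
Result: 'j'


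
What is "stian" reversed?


Input string: 'stian'
Operation: reverse character order
Original order: 's' -> 't' -> 'i' -> 'a' -> 'n'
Reversed order: 'n' -> 'a' -> 'i' -> 't' -> 's'
Result: naits


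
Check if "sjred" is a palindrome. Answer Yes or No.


Input string: 'sjred'
Reversed: 'derjs'
Compare pairs: s[0]='s' vs s[4]='d' (mismatch), s[1]='j' vs s[3]='e' (mismatch)
Palindrome: No


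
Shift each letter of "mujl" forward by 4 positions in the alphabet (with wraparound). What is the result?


Input: 'mujl', shift = 4
Operation: for each letter, (position + 4) mod 26
Mapping: 'm'(12+4=16)->'q', 'u'(20+4=24)->'y', 'j'(9+4=13)->'n', 'l'(11+4=15)->'p'
Result: qynp


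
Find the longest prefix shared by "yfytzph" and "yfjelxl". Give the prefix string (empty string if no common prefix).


String 1: 'yfytzph'
String 2: 'yfjelxl'
Compare position by position:
pos 0: 'y' vs 'y' match
pos 1: 'f' vs 'f' match
pos 2: 'y' vs 'j' differ -> stop
Longest common prefix: "yf" (length 2)


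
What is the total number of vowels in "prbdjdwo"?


Input string: 'prbdjdwo'
Operation: count vowels (a, e, i, o, u)
Scan: s[0]='p', s[1]='r', s[2]='b', s[3]='d', s[4]='j', s[5]='d', s[6]='w', s[7]='o' (vowel)
Vowels found: 1
Result: 1


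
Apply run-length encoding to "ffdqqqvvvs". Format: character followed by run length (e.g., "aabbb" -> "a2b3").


Input: 'ffdqqqvvvs'
Operation: identify consecutive runs
Runs: 'ff' -> f2, 'd' -> d1, 'qqq' -> q3, 'vvv' -> v3, 's' -> s1
Encoded: f2d1q3v3s1


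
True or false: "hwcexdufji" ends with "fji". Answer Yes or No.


Input string: 'hwcexdufji'
Suffix to check: 'fji'
Last 3 characters of input: 'fji'
Match: True
Result: Yes


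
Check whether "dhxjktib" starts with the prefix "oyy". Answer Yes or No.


Input string: 'dhxjktib'
Prefix to check: 'oyy'
First 3 characters of input: 'dhx'
Match: False
Result: No


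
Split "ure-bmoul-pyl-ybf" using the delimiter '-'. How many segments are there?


Input string: 'ure-bmoul-pyl-ybf'
Delimiter: '-'
Split result: 'ure', 'bmoul', 'pyl', 'ybf'
Number of parts: 4


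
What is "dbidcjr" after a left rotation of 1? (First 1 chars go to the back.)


Input: 'dbidcjr', shift = 1
Operation: split at index 1 and swap parts
Front part s[0:1] = 'd'
Back part s[1:] = 'bidcjr'
Rotated = back + front = 'bidcjr' + 'd'
Result: bidcjrd


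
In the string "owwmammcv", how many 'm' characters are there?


Input string: 'owwmammcv'
Target character: 'm'
Scan each position: s[3]='m', s[5]='m', s[6]='m'
Matches found at indices: 3, 5, 6
Total: 3


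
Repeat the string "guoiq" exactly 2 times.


Input string: 'guoiq'
Operation: repeat 2 times
Concatenation: 'guoiq' + 'guoiq'
Result: guoiqguoiq


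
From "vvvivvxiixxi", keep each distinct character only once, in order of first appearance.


Input: 'vvvivvxiixxi'
Operation: keep first occurrence of each character
Scan: s[0]='v' new -> keep; s[1]='v' seen -> skip; s[2]='v' seen -> skip; s[3]='i' new -> keep; s[4]='v' seen -> skip; s[5]='v' seen -> skip; s[6]='x' new -> keep; s[7]='i' seen -> skip; s[8]='i' seen -> skip; s[9]='x' seen -> skip; s[10]='x' seen -> skip; s[11]='i' seen -> skip
Result: vix


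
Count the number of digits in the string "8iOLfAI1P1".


Input string: '8iOLfAI1P1'
Operation: count digit characters (0-9)
Scan: '8'(digit), 'i', 'O', 'L', 'f', 'A', 'I', '1'(digit), 'P', '1'(digit)
Digits found: 3
Result: 3


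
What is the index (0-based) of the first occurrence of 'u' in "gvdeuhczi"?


Input string: 'gvdeuhczi'
Target: 'u'
Scanning left to right: s[0]='g', s[1]='v', s[2]='d', s[3]='e', s[4]='u'
First match at index: 4


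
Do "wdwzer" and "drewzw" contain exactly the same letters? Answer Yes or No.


String 1: 'wdwzer' -> sorted: 'derwwz'
String 2: 'drewzw' -> sorted: 'derwwz'
Compare sorted forms: 'derwwz' == 'derwwz'
Anagram: Yes


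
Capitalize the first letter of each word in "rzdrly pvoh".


Input string: 'rzdrly pvoh'
Operation: capitalize first letter of each word
Word transformations: 'rzdrly'->'Rzdrly', 'pvoh'->'Pvoh'
Result: Rzdrly Pvoh


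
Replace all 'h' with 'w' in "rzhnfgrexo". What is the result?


Input string: 'rzhnfgrexo'
Operation: replace 'h' with 'w'
Positions of 'h': 2
After replacement: rzwnfgrexo


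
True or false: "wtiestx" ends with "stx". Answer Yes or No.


Input string: 'wtiestx'
Suffix to check: 'stx'
Last 3 characters of input: 'stx'
Match: True
Result: Yes


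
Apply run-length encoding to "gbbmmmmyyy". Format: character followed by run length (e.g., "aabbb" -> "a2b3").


Input: 'gbbmmmmyyy'
Operation: identify consecutive runs
Runs: 'g' -> g1, 'bb' -> b2, 'mmmm' -> m4, 'yyy' -> y3
Encoded: g1b2m4y3


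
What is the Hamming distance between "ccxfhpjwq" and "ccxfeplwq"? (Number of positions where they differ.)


String 1: 'ccxfhpjwq'
String 2: 'ccxfeplwq'
Compare each position: pos 0: 'c'=='c', pos 1: 'c'=='c', pos 2: 'x'=='x', pos 3: 'f'=='f', pos 4: 'h'!='e', pos 5: 'p'=='p', pos 6: 'j'!='l', pos 7: 'w'=='w', pos 8: 'q'=='q'
Differing positions: 2
Hamming distance: 2


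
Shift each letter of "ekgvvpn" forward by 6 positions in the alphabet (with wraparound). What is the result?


Input: 'ekgvvpn', shift = 6
Operation: for each letter, (position + 6) mod 26
Mapping: 'e'(4+6=10)->'k', 'k'(10+6=16)->'q', 'g'(6+6=12)->'m', 'v'(21+6=27, 27 mod 26=1)->'b', 'v'(21+6=27, 27 mod 26=1)->'b', 'p'(15+6=21)->'v', 'n'(13+6=19)->'t'
Result: kqmbbvt


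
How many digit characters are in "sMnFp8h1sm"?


Input string: 'sMnFp8h1sm'
Operation: count digit characters (0-9)
Scan: 's', 'M', 'n', 'F', 'p', '8'(digit), 'h', '1'(digit), 's', 'm'
Digits found: 2
Result: 2


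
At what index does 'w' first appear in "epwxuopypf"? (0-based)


Input string: 'epwxuopypf'
Target: 'w'
Scanning left to right: s[0]='e', s[1]='p', s[2]='w'
First match at index: 2


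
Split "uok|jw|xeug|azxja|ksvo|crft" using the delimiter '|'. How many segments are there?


Input string: 'uok|jw|xeug|azxja|ksvo|crft'
Delimiter: '|'
Split result: 'uok', 'jw', 'xeug', 'azxja', 'ksvo', 'crft'
Number of parts: 6


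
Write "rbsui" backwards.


Input string: 'rbsui'
Operation: reverse character order
Original order: 'r' -> 'b' -> 's' -> 'u' -> 'i'
Reversed order: 'i' -> 'u' -> 's' -> 'b' -> 'r'
Result: iusbr


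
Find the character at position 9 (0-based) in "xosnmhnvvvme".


Input string: 'xosnmhnvvvme'
Operation: get character at index 9
Index mapping: s[0]='x', s[1]='o', s[2]='s', s[3]='n', s[4]='m', s[5]='h', s[6]='n', s[7]='v', s[8]='v', s[9]='v'
Result: 'v'


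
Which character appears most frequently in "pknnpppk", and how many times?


Input: 'pknnpppk'
Operation: tally each character
Counts: 'k':2, 'n':2, 'p':4
Maximum: 'p' appears 4 times


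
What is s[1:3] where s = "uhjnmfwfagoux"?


Input string: 'uhjnmfwfagoux'
Operation: slice [1:3]
Extract characters: s[1]='h', s[2]='j'
Result: hj


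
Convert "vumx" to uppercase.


Input string: 'vumx'
Operation: convert each letter to uppercase
Mapping: 'v'->'V', 'u'->'U', 'm'->'M', 'x'->'X'
Result: VUMX


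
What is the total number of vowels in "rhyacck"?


Input string: 'rhyacck'
Operation: count vowels (a, e, i, o, u)
Scan: s[0]='r', s[1]='h', s[2]='y', s[3]='a' (vowel), s[4]='c', s[5]='c', s[6]='k'
Vowels found: 1
Result: 1


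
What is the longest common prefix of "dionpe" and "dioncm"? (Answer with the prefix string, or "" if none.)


String 1: 'dionpe'
String 2: 'dioncm'
Compare position by position:
pos 0: 'd' vs 'd' match
pos 1: 'i' vs 'i' match
pos 2: 'o' vs 'o' match
pos 3: 'n' vs 'n' match
pos 4: 'p' vs 'c' differ -> stop
Longest common prefix: "dion" (length 4)


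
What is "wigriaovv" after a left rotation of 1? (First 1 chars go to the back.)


Input: 'wigriaovv', shift = 1
Operation: split at index 1 and swap parts
Front part s[0:1] = 'w'
Back part s[1:] = 'igriaovv'
Rotated = back + front = 'igriaovv' + 'w'
Result: igriaovvw


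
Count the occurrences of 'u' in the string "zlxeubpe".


Input string: 'zlxeubpe'
Target character: 'u'
Scan each position: s[4]='u'
Matches found at indices: 4
Total: 1


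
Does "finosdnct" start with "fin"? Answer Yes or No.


Input string: 'finosdnct'
Prefix to check: 'fin'
First 3 characters of input: 'fin'
Match: True
Result: Yes


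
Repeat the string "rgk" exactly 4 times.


Input string: 'rgk'
Operation: repeat 4 times
Concatenation: 'rgk' + 'rgk' + 'rgk' + 'rgk'
Result: rgkrgkrgkrgk


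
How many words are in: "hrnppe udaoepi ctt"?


Input string: 'hrnppe udaoepi ctt'
Operation: split by spaces
Words found: 'hrnppe', 'udaoepi', 'ctt'
Word count: 3


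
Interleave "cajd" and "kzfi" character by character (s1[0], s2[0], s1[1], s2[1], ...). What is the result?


String 1: 'cajd'
String 2: 'kzfi'
Operation: alternate characters
Pairs: 'c'+'k', 'a'+'z', 'j'+'f', 'd'+'i'
Result: ckazjfdi


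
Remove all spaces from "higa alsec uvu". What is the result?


Input string: 'higa alsec uvu'
Operation: remove all spaces
Words: 'higa', 'alsec', 'uvu'
Join without spaces: higaalsecuvu


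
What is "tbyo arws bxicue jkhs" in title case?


Input string: 'tbyo arws bxicue jkhs'
Operation: capitalize first letter of each word
Word transformations: 'tbyo'->'Tbyo', 'arws'->'Arws', 'bxicue'->'Bxicue', 'jkhs'->'Jkhs'
Result: Tbyo Arws Bxicue Jkhs


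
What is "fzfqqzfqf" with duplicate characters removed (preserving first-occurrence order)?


Input: 'fzfqqzfqf'
Operation: keep first occurrence of each character
Scan: s[0]='f' new -> keep; s[1]='z' new -> keep; s[2]='f' seen -> skip; s[3]='q' new -> keep; s[4]='q' seen -> skip; s[5]='z' seen -> skip; s[6]='f' seen -> skip; s[7]='q' seen -> skip; s[8]='f' seen -> skip
Result: fzq


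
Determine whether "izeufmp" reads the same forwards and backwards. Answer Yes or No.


Input string: 'izeufmp'
Reversed: 'pmfuezi'
Compare pairs: s[0]='i' vs s[6]='p' (mismatch), s[1]='z' vs s[5]='m' (mismatch), s[2]='e' vs s[4]='f' (mismatch)
Palindrome: No


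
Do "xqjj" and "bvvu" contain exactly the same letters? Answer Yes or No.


String 1: 'xqjj' -> sorted: 'jjqx'
String 2: 'bvvu' -> sorted: 'buvv'
Compare sorted forms: 'jjqx' != 'buvv'
Anagram: No


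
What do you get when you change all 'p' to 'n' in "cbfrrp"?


Input string: 'cbfrrp'
Operation: replace 'p' with 'n'
Positions of 'p': 5
After replacement: cbfrrn


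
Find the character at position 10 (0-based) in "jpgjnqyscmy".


Input string: 'jpgjnqyscmy'
Operation: get character at index 10
Index mapping: s[0]='j', s[1]='p', s[2]='g', s[3]='j', s[4]='n', s[5]='q', s[6]='y', s[7]='s', s[8]='c', s[9]='m', s[10]='y'
Result: 'y'


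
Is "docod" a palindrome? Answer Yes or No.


Input string: 'docod'
Reversed: 'docod'
Compare pairs: s[0]='d' vs s[4]='d' (match), s[1]='o' vs s[3]='o' (match)
Palindrome: Yes


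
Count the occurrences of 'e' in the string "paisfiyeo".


Input string: 'paisfiyeo'
Target character: 'e'
Scan each position: s[7]='e'
Matches found at indices: 7
Total: 1


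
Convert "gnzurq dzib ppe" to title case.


Input string: 'gnzurq dzib ppe'
Operation: capitalize first letter of each word
Word transformations: 'gnzurq'->'Gnzurq', 'dzib'->'Dzib', 'ppe'->'Ppe'
Result: Gnzurq Dzib Ppe


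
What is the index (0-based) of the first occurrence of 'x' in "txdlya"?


Input string: 'txdlya'
Target: 'x'
Scanning left to right: s[0]='t', s[1]='x'
First match at index: 1


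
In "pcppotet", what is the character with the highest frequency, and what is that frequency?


Input: 'pcppotet'
Operation: tally each character
Counts: 'c':1, 'e':1, 'o':1, 'p':3, 't':2
Maximum: 'p' appears 3 times


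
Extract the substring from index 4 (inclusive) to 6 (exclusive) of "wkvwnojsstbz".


Input string: 'wkvwnojsstbz'
Operation: slice [4:6]
Extract characters: s[4]='n', s[5]='o'
Result: no


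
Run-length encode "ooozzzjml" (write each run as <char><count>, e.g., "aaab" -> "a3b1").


Input: 'ooozzzjml'
Operation: identify consecutive runs
Runs: 'ooo' -> o3, 'zzz' -> z3, 'j' -> j1, 'm' -> m1, 'l' -> l1
Encoded: o3z3j1m1l1


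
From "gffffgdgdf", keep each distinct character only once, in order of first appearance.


Input: 'gffffgdgdf'
Operation: keep first occurrence of each character
Scan: s[0]='g' new -> keep; s[1]='f' new -> keep; s[2]='f' seen -> skip; s[3]='f' seen -> skip; s[4]='f' seen -> skip; s[5]='g' seen -> skip; s[6]='d' new -> keep; s[7]='g' seen -> skip; s[8]='d' seen -> skip; s[9]='f' seen -> skip
Result: gfd


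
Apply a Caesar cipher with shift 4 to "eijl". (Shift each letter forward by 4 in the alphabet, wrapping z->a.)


Input: 'eijl', shift = 4
Operation: for each letter, (position + 4) mod 26
Mapping: 'e'(4+4=8)->'i', 'i'(8+4=12)->'m', 'j'(9+4=13)->'n', 'l'(11+4=15)->'p'
Result: imnp


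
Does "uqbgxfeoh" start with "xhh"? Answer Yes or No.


Input string: 'uqbgxfeoh'
Prefix to check: 'xhh'
First 3 characters of input: 'uqb'
Match: False
Result: No


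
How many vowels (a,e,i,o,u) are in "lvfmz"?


Input string: 'lvfmz'
Operation: count vowels (a, e, i, o, u)
Scan: s[0]='l', s[1]='v', s[2]='f', s[3]='m', s[4]='z'
Vowels found: 0
Result: 0


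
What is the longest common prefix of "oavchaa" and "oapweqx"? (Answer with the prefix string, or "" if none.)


String 1: 'oavchaa'
String 2: 'oapweqx'
Compare position by position:
pos 0: 'o' vs 'o' match
pos 1: 'a' vs 'a' match
pos 2: 'v' vs 'p' differ -> stop
Longest common prefix: "oa" (length 2)


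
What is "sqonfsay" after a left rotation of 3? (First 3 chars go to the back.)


Input: 'sqonfsay', shift = 3
Operation: split at index 3 and swap parts
Front part s[0:3] = 'sqo'
Back part s[3:] = 'nfsay'
Rotated = back + front = 'nfsay' + 'sqo'
Result: nfsaysqo


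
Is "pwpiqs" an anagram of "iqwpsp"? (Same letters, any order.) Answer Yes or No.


String 1: 'iqwpsp' -> sorted: 'ippqsw'
String 2: 'pwpiqs' -> sorted: 'ippqsw'
Compare sorted forms: 'ippqsw' == 'ippqsw'
Anagram: Yes


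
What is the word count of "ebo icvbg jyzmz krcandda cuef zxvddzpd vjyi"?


Input string: 'ebo icvbg jyzmz krcandda cuef zxvddzpd vjyi'
Operation: split by spaces
Words found: 'ebo', 'icvbg', 'jyzmz', 'krcandda', 'cuef', 'zxvddzpd', 'vjyi'
Word count: 7


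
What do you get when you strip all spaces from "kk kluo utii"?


Input string: 'kk kluo utii'
Operation: remove all spaces
Words: 'kk', 'kluo', 'utii'
Join without spaces: kkkluoutii


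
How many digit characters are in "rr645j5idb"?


Input string: 'rr645j5idb'
Operation: count digit characters (0-9)
Scan: 'r', 'r', '6'(digit), '4'(digit), '5'(digit), 'j', '5'(digit), 'i', 'd', 'b'
Digits found: 4
Result: 4


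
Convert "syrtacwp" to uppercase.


Input string: 'syrtacwp'
Operation: convert each letter to uppercase
Mapping: 's'->'S', 'y'->'Y', 'r'->'R', 't'->'T', 'a'->'A', 'c'->'C', 'w'->'W', 'p'->'P'
Result: SYRTACWP


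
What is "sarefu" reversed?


Input string: 'sarefu'
Operation: reverse character order
Original order: 's' -> 'a' -> 'r' -> 'e' -> 'f' -> 'u'
Reversed order: 'u' -> 'f' -> 'e' -> 'r' -> 'a' -> 's'
Result: uferas


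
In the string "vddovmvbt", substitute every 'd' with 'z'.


Input string: 'vddovmvbt'
Operation: replace 'd' with 'z'
Positions of 'd': 1, 2
After replacement: vzzovmvbt


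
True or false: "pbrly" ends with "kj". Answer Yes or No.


Input string: 'pbrly'
Suffix to check: 'kj'
Last 2 characters of input: 'ly'
Match: False
Result: No


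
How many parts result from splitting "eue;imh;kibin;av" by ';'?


Input string: 'eue;imh;kibin;av'
Delimiter: ';'
Split result: 'eue', 'imh', 'kibin', 'av'
Number of parts: 4


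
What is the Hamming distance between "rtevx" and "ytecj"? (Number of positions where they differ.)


String 1: 'rtevx'
String 2: 'ytecj'
Compare each position: pos 0: 'r'!='y', pos 1: 't'=='t', pos 2: 'e'=='e', pos 3: 'v'!='c', pos 4: 'x'!='j'
Differing positions: 3
Hamming distance: 3


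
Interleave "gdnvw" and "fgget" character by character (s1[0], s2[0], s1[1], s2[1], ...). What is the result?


String 1: 'gdnvw'
String 2: 'fgget'
Operation: alternate characters
Pairs: 'g'+'f', 'd'+'g', 'n'+'g', 'v'+'e', 'w'+'t'
Result: gfdgngvewt


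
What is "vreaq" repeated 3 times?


Input string: 'vreaq'
Operation: repeat 3 times
Concatenation: 'vreaq' + 'vreaq' + 'vreaq'
Result: vreaqvreaqvreaq


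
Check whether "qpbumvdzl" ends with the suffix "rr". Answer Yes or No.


Input string: 'qpbumvdzl'
Suffix to check: 'rr'
Last 2 characters of input: 'zl'
Match: False
Result: No


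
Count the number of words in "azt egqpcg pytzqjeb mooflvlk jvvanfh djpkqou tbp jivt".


Input string: 'azt egqpcg pytzqjeb mooflvlk jvvanfh djpkqou tbp jivt'
Operation: split by spaces
Words found: 'azt', 'egqpcg', 'pytzqjeb', 'mooflvlk', 'jvvanfh', 'djpkqou', 'tbp', 'jivt'
Word count: 8


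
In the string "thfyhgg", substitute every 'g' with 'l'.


Input string: 'thfyhgg'
Operation: replace 'g' with 'l'
Positions of 'g': 5, 6
After replacement: thfyhll


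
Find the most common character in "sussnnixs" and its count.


Input: 'sussnnixs'
Operation: tally each character
Counts: 'i':1, 'n':2, 's':4, 'u':1, 'x':1
Maximum: 's' appears 4 times


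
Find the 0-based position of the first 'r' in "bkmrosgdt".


Input string: 'bkmrosgdt'
Target: 'r'
Scanning left to right: s[0]='b', s[1]='k', s[2]='m', s[3]='r'
First match at index: 3


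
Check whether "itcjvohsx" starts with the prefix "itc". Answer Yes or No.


Input string: 'itcjvohsx'
Prefix to check: 'itc'
First 3 characters of input: 'itc'
Match: True
Result: Yes


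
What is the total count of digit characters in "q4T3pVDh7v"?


Input string: 'q4T3pVDh7v'
Operation: count digit characters (0-9)
Scan: 'q', '4'(digit), 'T', '3'(digit), 'p', 'V', 'D', 'h', '7'(digit), 'v'
Digits found: 3
Result: 3


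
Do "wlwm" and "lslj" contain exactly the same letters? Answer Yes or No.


String 1: 'wlwm' -> sorted: 'lmww'
String 2: 'lslj' -> sorted: 'jlls'
Compare sorted forms: 'lmww' != 'jlls'
Anagram: No


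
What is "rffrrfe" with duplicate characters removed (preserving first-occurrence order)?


Input: 'rffrrfe'
Operation: keep first occurrence of each character
Scan: s[0]='r' new -> keep; s[1]='f' new -> keep; s[2]='f' seen -> skip; s[3]='r' seen -> skip; s[4]='r' seen -> skip; s[5]='f' seen -> skip; s[6]='e' new -> keep
Result: rfe


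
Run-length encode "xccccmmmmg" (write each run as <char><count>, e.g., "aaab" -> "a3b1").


Input: 'xccccmmmmg'
Operation: identify consecutive runs
Runs: 'x' -> x1, 'cccc' -> c4, 'mmmm' -> m4, 'g' -> g1
Encoded: x1c4m4g1


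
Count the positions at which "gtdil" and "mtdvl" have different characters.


String 1: 'gtdil'
String 2: 'mtdvl'
Compare each position: pos 0: 'g'!='m', pos 1: 't'=='t', pos 2: 'd'=='d', pos 3: 'i'!='v', pos 4: 'l'=='l'
Differing positions: 2
Hamming distance: 2


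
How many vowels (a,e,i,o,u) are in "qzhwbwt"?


Input string: 'qzhwbwt'
Operation: count vowels (a, e, i, o, u)
Scan: s[0]='q', s[1]='z', s[2]='h', s[3]='w', s[4]='b', s[5]='w', s[6]='t'
Vowels found: 0
Result: 0


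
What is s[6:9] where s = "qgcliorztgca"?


Input string: 'qgcliorztgca'
Operation: slice [6:9]
Extract characters: s[6]='r', s[7]='z', s[8]='t'
Result: rzt


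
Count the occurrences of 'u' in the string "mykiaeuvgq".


Input string: 'mykiaeuvgq'
Target character: 'u'
Scan each position: s[6]='u'
Matches found at indices: 6
Total: 1


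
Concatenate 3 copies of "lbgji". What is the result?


Input string: 'lbgji'
Operation: repeat 3 times
Concatenation: 'lbgji' + 'lbgji' + 'lbgji'
Result: lbgjilbgjilbgji


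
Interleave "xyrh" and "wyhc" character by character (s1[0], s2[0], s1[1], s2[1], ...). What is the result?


String 1: 'xyrh'
String 2: 'wyhc'
Operation: alternate characters
Pairs: 'x'+'w', 'y'+'y', 'r'+'h', 'h'+'c'
Result: xwyyrhhc


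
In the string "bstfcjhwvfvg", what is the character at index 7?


Input string: 'bstfcjhwvfvg'
Operation: get character at index 7
Index mapping: s[0]='b', s[1]='s', s[2]='t', s[3]='f', s[4]='c', s[5]='j', s[6]='h', s[7]='w'
Result: 'w'


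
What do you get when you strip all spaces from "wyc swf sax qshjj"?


Input string: 'wyc swf sax qshjj'
Operation: remove all spaces
Words: 'wyc', 'swf', 'sax', 'qshjj'
Join without spaces: wycswfsaxqshjj


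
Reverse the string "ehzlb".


Input string: 'ehzlb'
Operation: reverse character order
Original order: 'e' -> 'h' -> 'z' -> 'l' -> 'b'
Reversed order: 'b' -> 'l' -> 'z' -> 'h' -> 'e'
Result: blzhe


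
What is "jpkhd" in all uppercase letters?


Input string: 'jpkhd'
Operation: convert each letter to uppercase
Mapping: 'j'->'J', 'p'->'P', 'k'->'K', 'h'->'H', 'd'->'D'
Result: JPKHD


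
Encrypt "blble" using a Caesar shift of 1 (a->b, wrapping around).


Input: 'blble', shift = 1
Operation: for each letter, (position + 1) mod 26
Mapping: 'b'(1+1=2)->'c', 'l'(11+1=12)->'m', 'b'(1+1=2)->'c', 'l'(11+1=12)->'m', 'e'(4+1=5)->'f'
Result: cmcmf


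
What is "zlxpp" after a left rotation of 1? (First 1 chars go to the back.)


Input: 'zlxpp', shift = 1
Operation: split at index 1 and swap parts
Front part s[0:1] = 'z'
Back part s[1:] = 'lxpp'
Rotated = back + front = 'lxpp' + 'z'
Result: lxppz


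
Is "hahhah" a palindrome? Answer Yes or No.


Input string: 'hahhah'
Reversed: 'hahhah'
Compare pairs: s[0]='h' vs s[5]='h' (match), s[1]='a' vs s[4]='a' (match), s[2]='h' vs s[3]='h' (match)
Palindrome: Yes


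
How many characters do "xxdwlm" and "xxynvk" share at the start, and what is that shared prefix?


String 1: 'xxdwlm'
String 2: 'xxynvk'
Compare position by position:
pos 0: 'x' vs 'x' match
pos 1: 'x' vs 'x' match
pos 2: 'd' vs 'y' differ -> stop
Longest common prefix: "xx" (length 2)


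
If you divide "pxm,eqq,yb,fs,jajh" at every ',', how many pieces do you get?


Input string: 'pxm,eqq,yb,fs,jajh'
Delimiter: ','
Split result: 'pxm', 'eqq', 'yb', 'fs', 'jajh'
Number of parts: 5


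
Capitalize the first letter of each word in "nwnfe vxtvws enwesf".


Input string: 'nwnfe vxtvws enwesf'
Operation: capitalize first letter of each word
Word transformations: 'nwnfe'->'Nwnfe', 'vxtvws'->'Vxtvws', 'enwesf'->'Enwesf'
Result: Nwnfe Vxtvws Enwesf


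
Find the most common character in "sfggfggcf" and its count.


Input: 'sfggfggcf'
Operation: tally each character
Counts: 'c':1, 'f':3, 'g':4, 's':1
Maximum: 'g' appears 4 times


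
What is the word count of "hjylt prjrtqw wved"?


Input string: 'hjylt prjrtqw wved'
Operation: split by spaces
Words found: 'hjylt', 'prjrtqw', 'wved'
Word count: 3


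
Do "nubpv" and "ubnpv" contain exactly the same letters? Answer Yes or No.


String 1: 'nubpv' -> sorted: 'bnpuv'
String 2: 'ubnpv' -> sorted: 'bnpuv'
Compare sorted forms: 'bnpuv' == 'bnpuv'
Anagram: Yes


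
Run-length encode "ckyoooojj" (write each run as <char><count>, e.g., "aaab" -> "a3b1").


Input: 'ckyoooojj'
Operation: identify consecutive runs
Runs: 'c' -> c1, 'k' -> k1, 'y' -> y1, 'oooo' -> o4, 'jj' -> j2
Encoded: c1k1y1o4j2


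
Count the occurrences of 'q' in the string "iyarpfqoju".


Input string: 'iyarpfqoju'
Target character: 'q'
Scan each position: s[6]='q'
Matches found at indices: 6
Total: 1


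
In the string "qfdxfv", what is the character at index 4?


Input string: 'qfdxfv'
Operation: get character at index 4
Index mapping: s[0]='q', s[1]='f', s[2]='d', s[3]='x', s[4]='f'
Result: 'f'


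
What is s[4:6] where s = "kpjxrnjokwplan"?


Input string: 'kpjxrnjokwplan'
Operation: slice [4:6]
Extract characters: s[4]='r', s[5]='n'
Result: rn


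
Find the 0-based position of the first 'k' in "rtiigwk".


Input string: 'rtiigwk'
Target: 'k'
Scanning left to right: s[0]='r', s[1]='t', s[2]='i', s[3]='i', s[4]='g', s[5]='w', s[6]='k'
First match at index: 6


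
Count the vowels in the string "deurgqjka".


Input string: 'deurgqjka'
Operation: count vowels (a, e, i, o, u)
Scan: s[0]='d', s[1]='e' (vowel), s[2]='u' (vowel), s[3]='r', s[4]='g', s[5]='q', s[6]='j', s[7]='k', s[8]='a' (vowel)
Vowels found: 3
Result: 3


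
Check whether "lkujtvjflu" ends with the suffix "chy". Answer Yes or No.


Input string: 'lkujtvjflu'
Suffix to check: 'chy'
Last 3 characters of input: 'flu'
Match: False
Result: No


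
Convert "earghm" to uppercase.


Input string: 'earghm'
Operation: convert each letter to uppercase
Mapping: 'e'->'E', 'a'->'A', 'r'->'R', 'g'->'G', 'h'->'H', 'm'->'M'
Result: EARGHM


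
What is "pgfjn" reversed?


Input string: 'pgfjn'
Operation: reverse character order
Original order: 'p' -> 'g' -> 'f' -> 'j' -> 'n'
Reversed order: 'n' -> 'j' -> 'f' -> 'g' -> 'p'
Result: njfgp


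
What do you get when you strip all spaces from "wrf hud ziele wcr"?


Input string: 'wrf hud ziele wcr'
Operation: remove all spaces
Words: 'wrf', 'hud', 'ziele', 'wcr'
Join without spaces: wrfhudzielewcr


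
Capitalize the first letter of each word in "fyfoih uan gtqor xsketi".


Input string: 'fyfoih uan gtqor xsketi'
Operation: capitalize first letter of each word
Word transformations: 'fyfoih'->'Fyfoih', 'uan'->'Uan', 'gtqor'->'Gtqor', 'xsketi'->'Xsketi'
Result: Fyfoih Uan Gtqor Xsketi


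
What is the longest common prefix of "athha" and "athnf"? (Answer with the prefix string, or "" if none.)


String 1: 'athha'
String 2: 'athnf'
Compare position by position:
pos 0: 'a' vs 'a' match
pos 1: 't' vs 't' match
pos 2: 'h' vs 'h' match
pos 3: 'h' vs 'n' differ -> stop
Longest common prefix: "ath" (length 3)


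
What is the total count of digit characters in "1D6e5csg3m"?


Input string: '1D6e5csg3m'
Operation: count digit characters (0-9)
Scan: '1'(digit), 'D', '6'(digit), 'e', '5'(digit), 'c', 's', 'g', '3'(digit), 'm'
Digits found: 4
Result: 4


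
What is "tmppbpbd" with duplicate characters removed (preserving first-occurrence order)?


Input: 'tmppbpbd'
Operation: keep first occurrence of each character
Scan: s[0]='t' new -> keep; s[1]='m' new -> keep; s[2]='p' new -> keep; s[3]='p' seen -> skip; s[4]='b' new -> keep; s[5]='p' seen -> skip; s[6]='b' seen -> skip; s[7]='d' new -> keep
Result: tmpbd


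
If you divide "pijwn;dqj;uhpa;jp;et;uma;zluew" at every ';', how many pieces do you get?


Input string: 'pijwn;dqj;uhpa;jp;et;uma;zluew'
Delimiter: ';'
Split result: 'pijwn', 'dqj', 'uhpa', 'jp', 'et', 'uma', 'zluew'
Number of parts: 7


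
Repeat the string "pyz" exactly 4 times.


Input string: 'pyz'
Operation: repeat 4 times
Concatenation: 'pyz' + 'pyz' + 'pyz' + 'pyz'
Result: pyzpyzpyzpyz


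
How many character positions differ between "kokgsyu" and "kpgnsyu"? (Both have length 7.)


String 1: 'kokgsyu'
String 2: 'kpgnsyu'
Compare each position: pos 0: 'k'=='k', pos 1: 'o'!='p', pos 2: 'k'!='g', pos 3: 'g'!='n', pos 4: 's'=='s', pos 5: 'y'=='y', pos 6: 'u'=='u'
Differing positions: 3
Hamming distance: 3


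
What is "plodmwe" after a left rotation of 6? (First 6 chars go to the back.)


Input: 'plodmwe', shift = 6
Operation: split at index 6 and swap parts
Front part s[0:6] = 'plodmw'
Back part s[6:] = 'e'
Rotated = back + front = 'e' + 'plodmw'
Result: eplodmw


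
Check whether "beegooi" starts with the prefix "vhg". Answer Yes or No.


Input string: 'beegooi'
Prefix to check: 'vhg'
First 3 characters of input: 'bee'
Match: False
Result: No


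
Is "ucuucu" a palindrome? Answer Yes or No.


Input string: 'ucuucu'
Reversed: 'ucuucu'
Compare pairs: s[0]='u' vs s[5]='u' (match), s[1]='c' vs s[4]='c' (match), s[2]='u' vs s[3]='u' (match)
Palindrome: Yes


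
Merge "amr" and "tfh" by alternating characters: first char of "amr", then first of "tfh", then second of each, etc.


String 1: 'amr'
String 2: 'tfh'
Operation: alternate characters
Pairs: 'a'+'t', 'm'+'f', 'r'+'h'
Result: atmfrh


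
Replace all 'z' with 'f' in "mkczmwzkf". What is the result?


Input string: 'mkczmwzkf'
Operation: replace 'z' with 'f'
Positions of 'z': 3, 6
After replacement: mkcfmwfkf


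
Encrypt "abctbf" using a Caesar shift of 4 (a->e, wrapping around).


Input: 'abctbf', shift = 4
Operation: for each letter, (position + 4) mod 26
Mapping: 'a'(0+4=4)->'e', 'b'(1+4=5)->'f', 'c'(2+4=6)->'g', 't'(19+4=23)->'x', 'b'(1+4=5)->'f', 'f'(5+4=9)->'j'
Result: efgxfj


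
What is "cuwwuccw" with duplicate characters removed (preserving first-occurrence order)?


Input: 'cuwwuccw'
Operation: keep first occurrence of each character
Scan: s[0]='c' new -> keep; s[1]='u' new -> keep; s[2]='w' new -> keep; s[3]='w' seen -> skip; s[4]='u' seen -> skip; s[5]='c' seen -> skip; s[6]='c' seen -> skip; s[7]='w' seen -> skip
Result: cuw


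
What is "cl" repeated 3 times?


Input string: 'cl'
Operation: repeat 3 times
Concatenation: 'cl' + 'cl' + 'cl'
Result: clclcl


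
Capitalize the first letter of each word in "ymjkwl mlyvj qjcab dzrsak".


Input string: 'ymjkwl mlyvj qjcab dzrsak'
Operation: capitalize first letter of each word
Word transformations: 'ymjkwl'->'Ymjkwl', 'mlyvj'->'Mlyvj', 'qjcab'->'Qjcab', 'dzrsak'->'Dzrsak'
Result: Ymjkwl Mlyvj Qjcab Dzrsak


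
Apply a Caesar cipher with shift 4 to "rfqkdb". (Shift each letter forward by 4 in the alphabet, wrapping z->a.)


Input: 'rfqkdb', shift = 4
Operation: for each letter, (position + 4) mod 26
Mapping: 'r'(17+4=21)->'v', 'f'(5+4=9)->'j', 'q'(16+4=20)->'u', 'k'(10+4=14)->'o', 'd'(3+4=7)->'h', 'b'(1+4=5)->'f'
Result: vjuohf


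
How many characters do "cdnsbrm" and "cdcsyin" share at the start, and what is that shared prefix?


String 1: 'cdnsbrm'
String 2: 'cdcsyin'
Compare position by position:
pos 0: 'c' vs 'c' match
pos 1: 'd' vs 'd' match
pos 2: 'n' vs 'c' differ -> stop
Longest common prefix: "cd" (length 2)


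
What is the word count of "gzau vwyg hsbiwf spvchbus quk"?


Input string: 'gzau vwyg hsbiwf spvchbus quk'
Operation: split by spaces
Words found: 'gzau', 'vwyg', 'hsbiwf', 'spvchbus', 'quk'
Word count: 5


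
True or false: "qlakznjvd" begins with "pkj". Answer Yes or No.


Input string: 'qlakznjvd'
Prefix to check: 'pkj'
First 3 characters of input: 'qla'
Match: False
Result: No


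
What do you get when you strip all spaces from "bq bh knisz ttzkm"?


Input string: 'bq bh knisz ttzkm'
Operation: remove all spaces
Words: 'bq', 'bh', 'knisz', 'ttzkm'
Join without spaces: bqbhkniszttzkm


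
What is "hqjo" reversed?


Input string: 'hqjo'
Operation: reverse character order
Original order: 'h' -> 'q' -> 'j' -> 'o'
Reversed order: 'o' -> 'j' -> 'q' -> 'h'
Result: ojqh


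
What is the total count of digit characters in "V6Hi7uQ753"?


Input string: 'V6Hi7uQ753'
Operation: count digit characters (0-9)
Scan: 'V', '6'(digit), 'H', 'i', '7'(digit), 'u', 'Q', '7'(digit), '5'(digit), '3'(digit)
Digits found: 5
Result: 5


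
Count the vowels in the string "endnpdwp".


Input string: 'endnpdwp'
Operation: count vowels (a, e, i, o, u)
Scan: s[0]='e' (vowel), s[1]='n', s[2]='d', s[3]='n', s[4]='p', s[5]='d', s[6]='w', s[7]='p'
Vowels found: 1
Result: 1


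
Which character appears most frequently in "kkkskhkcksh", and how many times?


Input: 'kkkskhkcksh'
Operation: tally each character
Counts: 'c':1, 'h':2, 'k':6, 's':2
Maximum: 'k' appears 6 times


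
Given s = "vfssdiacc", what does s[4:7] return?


Input string: 'vfssdiacc'
Operation: slice [4:7]
Extract characters: s[4]='d', s[5]='i', s[6]='a'
Result: dia


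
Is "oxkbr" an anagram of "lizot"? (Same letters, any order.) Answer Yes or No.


String 1: 'lizot' -> sorted: 'ilotz'
String 2: 'oxkbr' -> sorted: 'bkorx'
Compare sorted forms: 'ilotz' != 'bkorx'
Anagram: No


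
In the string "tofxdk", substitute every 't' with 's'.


Input string: 'tofxdk'
Operation: replace 't' with 's'
Positions of 't': 0
After replacement: sofxdk


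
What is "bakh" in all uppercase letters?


Input string: 'bakh'
Operation: convert each letter to uppercase
Mapping: 'b'->'B', 'a'->'A', 'k'->'K', 'h'->'H'
Result: BAKH


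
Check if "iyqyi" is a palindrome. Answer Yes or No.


Input string: 'iyqyi'
Reversed: 'iyqyi'
Compare pairs: s[0]='i' vs s[4]='i' (match), s[1]='y' vs s[3]='y' (match)
Palindrome: Yes


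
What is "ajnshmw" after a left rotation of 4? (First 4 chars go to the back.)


Input: 'ajnshmw', shift = 4
Operation: split at index 4 and swap parts
Front part s[0:4] = 'ajns'
Back part s[4:] = 'hmw'
Rotated = back + front = 'hmw' + 'ajns'
Result: hmwajns


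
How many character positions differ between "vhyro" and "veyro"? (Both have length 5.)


String 1: 'vhyro'
String 2: 'veyro'
Compare each position: pos 0: 'v'=='v', pos 1: 'h'!='e', pos 2: 'y'=='y', pos 3: 'r'=='r', pos 4: 'o'=='o'
Differing positions: 1
Hamming distance: 1


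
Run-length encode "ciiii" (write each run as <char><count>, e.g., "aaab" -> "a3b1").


Input: 'ciiii'
Operation: identify consecutive runs
Runs: 'c' -> c1, 'iiii' -> i4
Encoded: c1i4


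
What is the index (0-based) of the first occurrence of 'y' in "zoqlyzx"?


Input string: 'zoqlyzx'
Target: 'y'
Scanning left to right: s[0]='z', s[1]='o', s[2]='q', s[3]='l', s[4]='y'
First match at index: 4


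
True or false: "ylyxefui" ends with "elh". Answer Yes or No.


Input string: 'ylyxefui'
Suffix to check: 'elh'
Last 3 characters of input: 'fui'
Match: False
Result: No


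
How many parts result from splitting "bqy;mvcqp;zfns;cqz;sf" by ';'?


Input string: 'bqy;mvcqp;zfns;cqz;sf'
Delimiter: ';'
Split result: 'bqy', 'mvcqp', 'zfns', 'cqz', 'sf'
Number of parts: 5


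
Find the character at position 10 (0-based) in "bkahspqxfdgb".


Input string: 'bkahspqxfdgb'
Operation: get character at index 10
Index mapping: s[0]='b', s[1]='k', s[2]='a', s[3]='h', s[4]='s', s[5]='p', s[6]='q', s[7]='x', s[8]='f', s[9]='d', s[10]='g'
Result: 'g'


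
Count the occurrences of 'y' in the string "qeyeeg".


Input string: 'qeyeeg'
Target character: 'y'
Scan each position: s[2]='y'
Matches found at indices: 2
Total: 1


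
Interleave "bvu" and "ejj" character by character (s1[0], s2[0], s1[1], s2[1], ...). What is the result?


String 1: 'bvu'
String 2: 'ejj'
Operation: alternate characters
Pairs: 'b'+'e', 'v'+'j', 'u'+'j'
Result: bevjuj
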